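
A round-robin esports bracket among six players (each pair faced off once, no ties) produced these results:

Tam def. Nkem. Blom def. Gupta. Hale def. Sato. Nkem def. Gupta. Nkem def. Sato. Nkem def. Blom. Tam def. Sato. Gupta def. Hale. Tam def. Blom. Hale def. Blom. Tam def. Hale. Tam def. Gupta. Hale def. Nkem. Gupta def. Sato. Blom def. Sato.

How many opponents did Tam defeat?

Tam's results: beat Hale, Gupta, Nkem, Blom, Sato; lost to no one.
That is 5 wins.

5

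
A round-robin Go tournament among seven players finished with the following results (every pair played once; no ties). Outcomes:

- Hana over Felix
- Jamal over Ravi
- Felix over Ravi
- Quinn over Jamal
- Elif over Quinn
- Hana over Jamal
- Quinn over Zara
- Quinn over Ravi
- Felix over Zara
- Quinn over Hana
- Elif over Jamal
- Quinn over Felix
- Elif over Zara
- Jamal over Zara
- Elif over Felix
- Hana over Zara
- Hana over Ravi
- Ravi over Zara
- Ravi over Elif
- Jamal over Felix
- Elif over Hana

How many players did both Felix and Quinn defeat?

2

Felix beat: Zara, Ravi.
Quinn beat: Zara, Jamal, Hana, Ravi, Felix.
Both beat: Zara, Ravi — 2.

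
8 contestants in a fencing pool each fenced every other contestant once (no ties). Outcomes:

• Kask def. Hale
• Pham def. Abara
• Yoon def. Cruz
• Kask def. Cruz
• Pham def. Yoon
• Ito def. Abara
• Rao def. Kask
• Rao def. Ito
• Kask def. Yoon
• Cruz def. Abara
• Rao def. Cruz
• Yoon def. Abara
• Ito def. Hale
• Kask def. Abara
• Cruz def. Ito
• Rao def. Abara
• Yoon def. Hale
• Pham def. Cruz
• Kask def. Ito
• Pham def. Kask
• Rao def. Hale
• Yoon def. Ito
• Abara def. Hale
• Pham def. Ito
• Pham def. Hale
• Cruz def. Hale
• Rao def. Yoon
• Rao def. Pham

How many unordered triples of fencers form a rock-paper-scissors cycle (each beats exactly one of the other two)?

0

Win totals: Rao 7, Pham 6, Hale 0, Abara 1, Ito 2, Yoon 4, Cruz 3, Kask 5.
A fencer with w wins dominates both others in C(w,2) triples; summing gives 21 + 15 + 0 + 0 + 1 + 6 + 3 + 10 = 56 transitive triples.
Total triples C(8,3) = 56, so cyclic triples = 56 − 56 = 0.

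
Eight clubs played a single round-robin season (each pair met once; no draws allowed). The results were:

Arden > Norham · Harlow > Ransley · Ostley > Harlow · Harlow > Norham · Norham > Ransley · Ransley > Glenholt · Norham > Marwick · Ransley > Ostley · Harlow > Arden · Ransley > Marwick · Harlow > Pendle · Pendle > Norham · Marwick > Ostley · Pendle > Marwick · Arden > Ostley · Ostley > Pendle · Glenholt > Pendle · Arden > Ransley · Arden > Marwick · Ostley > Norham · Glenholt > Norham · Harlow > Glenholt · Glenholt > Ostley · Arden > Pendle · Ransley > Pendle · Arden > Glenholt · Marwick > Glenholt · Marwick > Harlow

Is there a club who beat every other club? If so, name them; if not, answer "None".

None

Highest win total is Arden with 6 (out of 7 possible).
Arden lost to Harlow, so no club went undefeated.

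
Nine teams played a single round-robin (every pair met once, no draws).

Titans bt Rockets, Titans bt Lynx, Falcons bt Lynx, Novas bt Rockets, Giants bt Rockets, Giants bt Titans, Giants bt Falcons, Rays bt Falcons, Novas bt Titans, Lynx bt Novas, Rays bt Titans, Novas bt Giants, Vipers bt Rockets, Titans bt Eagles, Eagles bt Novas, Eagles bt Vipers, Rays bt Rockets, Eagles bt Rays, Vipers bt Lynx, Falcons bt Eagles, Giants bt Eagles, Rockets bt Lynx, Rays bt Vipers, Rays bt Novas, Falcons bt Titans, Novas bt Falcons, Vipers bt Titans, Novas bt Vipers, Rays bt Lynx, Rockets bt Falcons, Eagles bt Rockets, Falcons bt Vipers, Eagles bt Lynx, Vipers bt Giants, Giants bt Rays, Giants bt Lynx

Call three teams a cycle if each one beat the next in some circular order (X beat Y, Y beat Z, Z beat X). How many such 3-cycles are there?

18

Win totals: Rays 6, Rockets 2, Vipers 4, Novas 5, Giants 6, Lynx 1, Eagles 5, Falcons 4, Titans 3.
A team with w wins dominates both others in C(w,2) triples; summing gives 15 + 1 + 6 + 10 + 15 + 0 + 10 + 6 + 3 = 66 transitive triples.
Total triples C(9,3) = 84, so cyclic triples = 84 − 66 = 18.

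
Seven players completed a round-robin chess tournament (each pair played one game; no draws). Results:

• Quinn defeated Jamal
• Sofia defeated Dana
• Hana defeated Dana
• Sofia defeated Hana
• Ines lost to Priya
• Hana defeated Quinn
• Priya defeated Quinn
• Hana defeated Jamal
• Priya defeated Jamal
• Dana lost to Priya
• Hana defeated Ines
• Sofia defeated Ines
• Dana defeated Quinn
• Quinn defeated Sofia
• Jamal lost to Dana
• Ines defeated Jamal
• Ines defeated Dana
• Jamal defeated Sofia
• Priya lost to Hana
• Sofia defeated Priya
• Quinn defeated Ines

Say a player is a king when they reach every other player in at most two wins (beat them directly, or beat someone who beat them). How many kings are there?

3

Jamal cannot reach Quinn in two steps.
Hana reaches everyone (king).
Dana cannot reach Hana, Priya in two steps.
Sofia reaches everyone (king).
Ines cannot reach Hana, Priya in two steps.
Priya cannot reach Hana in two steps.
Quinn reaches everyone (king).
Kings: Hana, Sofia, Quinn — 3.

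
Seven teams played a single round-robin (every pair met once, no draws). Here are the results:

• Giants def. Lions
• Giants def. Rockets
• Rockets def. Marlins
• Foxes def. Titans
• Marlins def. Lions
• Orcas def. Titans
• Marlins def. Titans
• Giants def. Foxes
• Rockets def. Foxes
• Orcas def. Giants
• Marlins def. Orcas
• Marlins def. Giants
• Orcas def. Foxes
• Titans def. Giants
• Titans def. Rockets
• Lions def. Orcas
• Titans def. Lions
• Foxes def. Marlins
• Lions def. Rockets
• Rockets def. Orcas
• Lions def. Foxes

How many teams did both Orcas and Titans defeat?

Orcas beat: Titans, Giants, Foxes.
Titans beat: Rockets, Giants, Lions.
Both beat: Giants — 1.

1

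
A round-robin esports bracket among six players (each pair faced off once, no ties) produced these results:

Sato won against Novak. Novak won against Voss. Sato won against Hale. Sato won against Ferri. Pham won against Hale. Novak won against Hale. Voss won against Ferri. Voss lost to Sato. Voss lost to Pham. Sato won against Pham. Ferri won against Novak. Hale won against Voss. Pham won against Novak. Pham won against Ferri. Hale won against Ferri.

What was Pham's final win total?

Pham's results: beat Ferri, Novak, Hale, Voss; lost to Sato.
That is 4 wins.

4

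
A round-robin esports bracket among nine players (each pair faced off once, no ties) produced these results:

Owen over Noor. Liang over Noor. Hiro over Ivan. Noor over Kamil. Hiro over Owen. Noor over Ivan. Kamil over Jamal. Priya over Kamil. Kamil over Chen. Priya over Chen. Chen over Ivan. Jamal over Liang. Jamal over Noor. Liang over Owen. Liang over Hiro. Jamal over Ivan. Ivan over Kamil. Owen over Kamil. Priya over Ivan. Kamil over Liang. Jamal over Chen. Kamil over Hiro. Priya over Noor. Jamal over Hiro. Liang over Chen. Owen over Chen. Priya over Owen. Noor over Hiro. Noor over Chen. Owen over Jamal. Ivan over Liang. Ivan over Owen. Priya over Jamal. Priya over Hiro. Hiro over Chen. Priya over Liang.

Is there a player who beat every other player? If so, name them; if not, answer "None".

Priya

Priya has 8 wins out of 8 opponents — a perfect record.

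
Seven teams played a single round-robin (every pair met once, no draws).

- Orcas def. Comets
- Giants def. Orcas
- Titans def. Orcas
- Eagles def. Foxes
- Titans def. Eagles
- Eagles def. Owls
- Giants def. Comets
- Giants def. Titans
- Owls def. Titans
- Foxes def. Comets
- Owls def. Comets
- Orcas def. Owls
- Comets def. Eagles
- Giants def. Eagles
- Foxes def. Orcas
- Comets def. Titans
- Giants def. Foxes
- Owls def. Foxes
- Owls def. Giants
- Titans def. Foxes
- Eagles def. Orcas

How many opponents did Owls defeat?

4

Owls' results: beat Titans, Foxes, Comets, Giants; lost to Orcas, Eagles.
That is 4 wins.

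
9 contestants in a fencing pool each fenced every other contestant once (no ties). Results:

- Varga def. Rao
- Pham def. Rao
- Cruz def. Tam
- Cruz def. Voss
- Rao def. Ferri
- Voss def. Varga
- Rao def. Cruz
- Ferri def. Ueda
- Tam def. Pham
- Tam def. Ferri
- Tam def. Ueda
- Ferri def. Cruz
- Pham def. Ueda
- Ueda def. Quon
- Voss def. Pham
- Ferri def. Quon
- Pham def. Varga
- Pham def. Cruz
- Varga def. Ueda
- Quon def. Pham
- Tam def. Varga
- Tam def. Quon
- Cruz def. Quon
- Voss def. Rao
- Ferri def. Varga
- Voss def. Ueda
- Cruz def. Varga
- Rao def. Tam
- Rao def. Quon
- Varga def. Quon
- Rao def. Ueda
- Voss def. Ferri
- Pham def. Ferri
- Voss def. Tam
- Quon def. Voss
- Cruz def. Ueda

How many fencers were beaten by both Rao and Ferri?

3

Rao beat: Cruz, Quon, Tam, Ueda, Ferri.
Ferri beat: Cruz, Quon, Varga, Ueda.
Both beat: Cruz, Quon, Ueda — 3.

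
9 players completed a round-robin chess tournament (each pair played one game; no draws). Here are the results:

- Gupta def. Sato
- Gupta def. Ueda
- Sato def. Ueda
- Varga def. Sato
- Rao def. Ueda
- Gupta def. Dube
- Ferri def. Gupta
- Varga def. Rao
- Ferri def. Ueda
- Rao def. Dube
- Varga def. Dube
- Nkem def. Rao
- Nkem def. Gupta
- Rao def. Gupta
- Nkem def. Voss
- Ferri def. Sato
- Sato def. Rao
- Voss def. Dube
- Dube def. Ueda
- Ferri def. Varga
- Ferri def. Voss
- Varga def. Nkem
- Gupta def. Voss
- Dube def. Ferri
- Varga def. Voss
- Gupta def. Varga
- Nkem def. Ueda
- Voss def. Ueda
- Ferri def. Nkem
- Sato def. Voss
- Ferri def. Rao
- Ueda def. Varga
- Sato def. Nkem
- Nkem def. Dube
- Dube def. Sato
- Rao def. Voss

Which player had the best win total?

Win totals: Rao 4, Voss 2, Varga 5, Dube 3, Nkem 5, Gupta 5, Ferri 7, Ueda 1, Sato 4.
Ferri leads with 7 wins (next highest: 5).

Ferri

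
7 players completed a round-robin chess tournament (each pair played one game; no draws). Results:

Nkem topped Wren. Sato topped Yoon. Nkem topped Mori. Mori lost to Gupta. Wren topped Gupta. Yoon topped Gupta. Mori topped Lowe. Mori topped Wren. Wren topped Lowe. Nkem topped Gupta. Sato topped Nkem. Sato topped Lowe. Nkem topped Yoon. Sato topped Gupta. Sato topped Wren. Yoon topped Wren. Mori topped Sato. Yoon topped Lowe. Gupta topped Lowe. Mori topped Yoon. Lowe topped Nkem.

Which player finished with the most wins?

Sato

Win totals: Nkem 4, Sato 5, Lowe 1, Wren 2, Mori 4, Gupta 2, Yoon 3.
Sato leads with 5 wins (next highest: 4).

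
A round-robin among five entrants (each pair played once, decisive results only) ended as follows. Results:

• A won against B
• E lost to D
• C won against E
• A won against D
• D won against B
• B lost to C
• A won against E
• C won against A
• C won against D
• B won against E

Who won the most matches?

C

Win totals: A 3, B 1, C 4, D 2, E 0.
C leads with 4 wins (next highest: 3).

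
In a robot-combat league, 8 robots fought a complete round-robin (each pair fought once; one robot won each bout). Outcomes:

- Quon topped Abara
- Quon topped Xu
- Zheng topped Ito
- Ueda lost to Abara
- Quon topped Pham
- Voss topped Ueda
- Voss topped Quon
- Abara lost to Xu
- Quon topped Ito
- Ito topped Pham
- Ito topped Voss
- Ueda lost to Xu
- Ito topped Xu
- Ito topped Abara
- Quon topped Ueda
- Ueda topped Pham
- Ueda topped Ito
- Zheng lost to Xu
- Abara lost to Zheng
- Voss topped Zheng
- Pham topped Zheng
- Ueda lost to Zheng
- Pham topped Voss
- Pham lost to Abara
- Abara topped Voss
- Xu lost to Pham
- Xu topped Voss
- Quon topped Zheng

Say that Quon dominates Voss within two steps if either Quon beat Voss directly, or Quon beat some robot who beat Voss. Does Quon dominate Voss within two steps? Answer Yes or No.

Yes

Quon did not beat Voss directly.
Quon beat Ueda, Zheng, Pham, Abara, Ito, Xu. Of those, Pham beat Voss.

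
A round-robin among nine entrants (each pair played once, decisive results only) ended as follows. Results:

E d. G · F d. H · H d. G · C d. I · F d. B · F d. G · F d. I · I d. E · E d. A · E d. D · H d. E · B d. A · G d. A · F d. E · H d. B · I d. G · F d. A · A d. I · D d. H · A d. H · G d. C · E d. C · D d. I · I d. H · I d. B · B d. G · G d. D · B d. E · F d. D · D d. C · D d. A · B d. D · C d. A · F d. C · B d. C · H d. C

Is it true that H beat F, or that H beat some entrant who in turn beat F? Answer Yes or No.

H did not beat F directly.
H beat B, C, E, G, but each of them lost to F. No two-step path.

No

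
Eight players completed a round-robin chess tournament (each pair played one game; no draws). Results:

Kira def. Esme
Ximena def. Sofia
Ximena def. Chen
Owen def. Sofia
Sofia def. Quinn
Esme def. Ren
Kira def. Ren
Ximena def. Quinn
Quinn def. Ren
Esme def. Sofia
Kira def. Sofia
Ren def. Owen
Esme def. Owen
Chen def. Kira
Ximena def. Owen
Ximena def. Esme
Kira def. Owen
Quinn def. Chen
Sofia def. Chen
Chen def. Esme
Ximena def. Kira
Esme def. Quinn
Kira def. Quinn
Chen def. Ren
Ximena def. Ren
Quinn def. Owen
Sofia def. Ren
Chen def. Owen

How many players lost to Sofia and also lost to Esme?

Sofia beat: Ren, Quinn, Chen.
Esme beat: Ren, Quinn, Sofia, Owen.
Both beat: Ren, Quinn — 2.

2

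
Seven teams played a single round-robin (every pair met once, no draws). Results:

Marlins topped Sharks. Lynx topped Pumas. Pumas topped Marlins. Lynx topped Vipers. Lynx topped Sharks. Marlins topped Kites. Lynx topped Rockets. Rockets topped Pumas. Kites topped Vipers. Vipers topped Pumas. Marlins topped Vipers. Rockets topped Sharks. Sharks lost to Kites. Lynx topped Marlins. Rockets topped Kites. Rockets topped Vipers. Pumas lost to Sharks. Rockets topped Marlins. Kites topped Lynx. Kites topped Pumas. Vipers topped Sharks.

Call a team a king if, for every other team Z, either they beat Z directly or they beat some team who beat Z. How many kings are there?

Pumas cannot reach Lynx, Rockets in two steps.
Sharks cannot reach Lynx, Vipers, Rockets, Kites in two steps.
Lynx reaches everyone (king).
Marlins cannot reach Rockets in two steps.
Vipers cannot reach Lynx, Rockets, Kites in two steps.
Rockets reaches everyone (king).
Kites reaches everyone (king).
Kings: Lynx, Rockets, Kites — 3.

3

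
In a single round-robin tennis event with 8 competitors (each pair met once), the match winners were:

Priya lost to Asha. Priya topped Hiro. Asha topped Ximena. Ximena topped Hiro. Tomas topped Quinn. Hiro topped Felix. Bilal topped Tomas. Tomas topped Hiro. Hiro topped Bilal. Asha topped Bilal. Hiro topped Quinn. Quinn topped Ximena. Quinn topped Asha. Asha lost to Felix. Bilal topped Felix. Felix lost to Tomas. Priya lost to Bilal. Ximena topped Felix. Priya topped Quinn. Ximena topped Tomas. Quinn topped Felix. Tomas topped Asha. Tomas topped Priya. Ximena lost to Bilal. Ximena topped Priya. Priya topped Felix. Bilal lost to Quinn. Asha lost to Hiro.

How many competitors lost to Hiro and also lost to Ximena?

1

Hiro beat: Bilal, Felix, Quinn, Asha.
Ximena beat: Felix, Priya, Tomas, Hiro.
Both beat: Felix — 1.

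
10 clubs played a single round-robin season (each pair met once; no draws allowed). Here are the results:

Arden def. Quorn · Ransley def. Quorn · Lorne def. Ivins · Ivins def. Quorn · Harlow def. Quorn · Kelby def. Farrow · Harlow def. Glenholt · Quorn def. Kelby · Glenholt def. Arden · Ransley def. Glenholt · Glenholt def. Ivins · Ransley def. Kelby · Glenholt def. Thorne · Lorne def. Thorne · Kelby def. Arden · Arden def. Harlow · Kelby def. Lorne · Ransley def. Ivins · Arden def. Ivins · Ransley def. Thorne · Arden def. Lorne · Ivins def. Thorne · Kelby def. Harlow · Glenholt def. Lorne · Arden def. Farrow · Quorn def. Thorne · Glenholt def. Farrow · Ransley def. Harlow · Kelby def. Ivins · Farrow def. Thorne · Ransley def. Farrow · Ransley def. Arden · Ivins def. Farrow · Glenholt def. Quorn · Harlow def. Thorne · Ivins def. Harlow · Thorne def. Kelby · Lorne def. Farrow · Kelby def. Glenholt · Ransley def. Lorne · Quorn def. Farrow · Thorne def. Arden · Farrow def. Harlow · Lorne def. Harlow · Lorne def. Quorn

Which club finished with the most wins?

Win totals: Lorne 5, Ivins 4, Ransley 9, Glenholt 6, Kelby 6, Arden 5, Farrow 2, Quorn 3, Thorne 2, Harlow 3.
Ransley leads with 9 wins (next highest: 6).

Ransley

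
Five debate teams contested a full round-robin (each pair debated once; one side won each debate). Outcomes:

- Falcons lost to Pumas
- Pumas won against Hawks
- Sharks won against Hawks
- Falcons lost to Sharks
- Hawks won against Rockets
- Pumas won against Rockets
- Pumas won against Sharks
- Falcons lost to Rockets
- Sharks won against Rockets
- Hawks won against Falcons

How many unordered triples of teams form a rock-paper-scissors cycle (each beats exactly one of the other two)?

Win totals: Pumas 4, Hawks 2, Falcons 0, Sharks 3, Rockets 1.
A team with w wins dominates both others in C(w,2) triples; summing gives 6 + 1 + 0 + 3 + 0 = 10 transitive triples.
Total triples C(5,3) = 10, so cyclic triples = 10 − 10 = 0.

0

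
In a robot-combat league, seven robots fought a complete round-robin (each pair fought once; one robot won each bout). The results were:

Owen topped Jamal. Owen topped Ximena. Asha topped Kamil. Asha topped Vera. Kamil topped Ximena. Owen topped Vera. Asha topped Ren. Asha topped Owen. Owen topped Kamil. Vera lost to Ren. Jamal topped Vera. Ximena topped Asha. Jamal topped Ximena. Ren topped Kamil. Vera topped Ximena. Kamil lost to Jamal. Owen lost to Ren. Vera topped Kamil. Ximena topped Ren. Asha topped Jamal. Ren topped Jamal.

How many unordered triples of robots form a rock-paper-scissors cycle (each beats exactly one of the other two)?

Win totals: Jamal 3, Ren 4, Owen 4, Vera 2, Kamil 1, Ximena 2, Asha 5.
A robot with w wins dominates both others in C(w,2) triples; summing gives 3 + 6 + 6 + 1 + 0 + 1 + 10 = 27 transitive triples.
Total triples C(7,3) = 35, so cyclic triples = 35 − 27 = 8.

8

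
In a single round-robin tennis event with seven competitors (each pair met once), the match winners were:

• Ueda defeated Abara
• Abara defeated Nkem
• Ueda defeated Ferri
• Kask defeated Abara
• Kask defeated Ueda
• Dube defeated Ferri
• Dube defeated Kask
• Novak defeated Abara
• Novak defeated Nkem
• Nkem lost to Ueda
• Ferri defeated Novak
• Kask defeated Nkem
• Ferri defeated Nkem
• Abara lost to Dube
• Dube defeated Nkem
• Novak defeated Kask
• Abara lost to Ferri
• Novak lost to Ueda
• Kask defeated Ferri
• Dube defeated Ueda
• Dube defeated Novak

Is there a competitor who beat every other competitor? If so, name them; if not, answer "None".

Dube

Dube has 6 wins out of 6 opponents — a perfect record.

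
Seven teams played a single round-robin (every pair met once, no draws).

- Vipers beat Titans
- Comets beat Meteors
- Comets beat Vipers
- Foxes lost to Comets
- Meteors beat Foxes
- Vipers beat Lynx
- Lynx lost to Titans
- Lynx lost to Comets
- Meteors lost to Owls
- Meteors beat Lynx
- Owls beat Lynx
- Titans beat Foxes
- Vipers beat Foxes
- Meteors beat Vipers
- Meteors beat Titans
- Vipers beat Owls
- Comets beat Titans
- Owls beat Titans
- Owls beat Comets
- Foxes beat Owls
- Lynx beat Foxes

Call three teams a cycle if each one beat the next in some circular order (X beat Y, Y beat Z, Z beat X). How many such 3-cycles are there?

Win totals: Meteors 4, Foxes 1, Vipers 4, Lynx 1, Titans 2, Comets 5, Owls 4.
A team with w wins dominates both others in C(w,2) triples; summing gives 6 + 0 + 6 + 0 + 1 + 10 + 6 = 29 transitive triples.
Total triples C(7,3) = 35, so cyclic triples = 35 − 29 = 6.

6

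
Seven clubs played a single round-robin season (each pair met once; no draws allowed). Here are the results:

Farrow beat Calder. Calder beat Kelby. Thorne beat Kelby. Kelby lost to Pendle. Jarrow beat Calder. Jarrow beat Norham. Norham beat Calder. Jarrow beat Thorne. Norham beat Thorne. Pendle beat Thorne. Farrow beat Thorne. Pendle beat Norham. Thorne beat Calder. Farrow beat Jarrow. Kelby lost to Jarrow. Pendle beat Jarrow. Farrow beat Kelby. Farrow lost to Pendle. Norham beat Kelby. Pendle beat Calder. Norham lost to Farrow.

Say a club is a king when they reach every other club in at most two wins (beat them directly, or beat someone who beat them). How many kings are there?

Pendle reaches everyone (king).
Jarrow cannot reach Pendle, Farrow in two steps.
Farrow cannot reach Pendle in two steps.
Kelby cannot reach Pendle, Jarrow, Farrow, Norham, Calder, Thorne in two steps.
Norham cannot reach Pendle, Jarrow, Farrow in two steps.
Calder cannot reach Pendle, Jarrow, Farrow, Norham, Thorne in two steps.
Thorne cannot reach Pendle, Jarrow, Farrow, Norham in two steps.
Kings: Pendle — 1.

1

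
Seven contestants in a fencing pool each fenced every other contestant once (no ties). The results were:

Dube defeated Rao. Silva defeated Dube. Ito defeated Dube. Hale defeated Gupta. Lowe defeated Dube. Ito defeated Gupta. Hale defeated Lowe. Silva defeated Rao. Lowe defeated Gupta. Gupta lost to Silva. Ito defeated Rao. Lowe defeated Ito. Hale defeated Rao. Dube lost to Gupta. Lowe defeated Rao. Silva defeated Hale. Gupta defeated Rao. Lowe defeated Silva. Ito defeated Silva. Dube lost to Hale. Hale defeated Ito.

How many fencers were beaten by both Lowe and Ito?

Lowe beat: Dube, Silva, Rao, Gupta, Ito.
Ito beat: Dube, Silva, Rao, Gupta.
Both beat: Dube, Silva, Rao, Gupta — 4.

4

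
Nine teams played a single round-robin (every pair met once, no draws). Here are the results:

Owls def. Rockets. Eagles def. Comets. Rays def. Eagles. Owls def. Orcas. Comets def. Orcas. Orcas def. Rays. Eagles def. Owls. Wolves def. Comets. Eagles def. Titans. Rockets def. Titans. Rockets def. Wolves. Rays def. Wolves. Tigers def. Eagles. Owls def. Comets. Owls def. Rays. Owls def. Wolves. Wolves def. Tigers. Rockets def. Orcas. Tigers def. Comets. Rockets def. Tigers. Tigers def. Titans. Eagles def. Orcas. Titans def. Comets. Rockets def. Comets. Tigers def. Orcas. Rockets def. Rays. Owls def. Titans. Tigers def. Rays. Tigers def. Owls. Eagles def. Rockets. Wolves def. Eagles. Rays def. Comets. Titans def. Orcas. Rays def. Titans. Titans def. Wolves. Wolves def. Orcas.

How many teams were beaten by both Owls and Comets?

1

Owls beat: Orcas, Rockets, Rays, Titans, Wolves, Comets.
Comets beat: Orcas.
Both beat: Orcas — 1.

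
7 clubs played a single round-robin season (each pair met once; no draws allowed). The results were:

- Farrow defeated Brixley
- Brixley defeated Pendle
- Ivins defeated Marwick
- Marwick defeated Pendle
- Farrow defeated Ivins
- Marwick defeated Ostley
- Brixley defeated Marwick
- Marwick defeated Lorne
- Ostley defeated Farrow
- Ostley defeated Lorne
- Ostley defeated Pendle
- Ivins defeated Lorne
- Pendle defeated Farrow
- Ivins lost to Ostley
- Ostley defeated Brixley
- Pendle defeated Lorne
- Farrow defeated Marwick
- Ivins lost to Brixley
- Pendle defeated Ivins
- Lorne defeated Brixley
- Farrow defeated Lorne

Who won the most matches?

Ostley

Win totals: Ostley 5, Lorne 1, Marwick 3, Pendle 3, Ivins 2, Brixley 3, Farrow 4.
Ostley leads with 5 wins (next highest: 4).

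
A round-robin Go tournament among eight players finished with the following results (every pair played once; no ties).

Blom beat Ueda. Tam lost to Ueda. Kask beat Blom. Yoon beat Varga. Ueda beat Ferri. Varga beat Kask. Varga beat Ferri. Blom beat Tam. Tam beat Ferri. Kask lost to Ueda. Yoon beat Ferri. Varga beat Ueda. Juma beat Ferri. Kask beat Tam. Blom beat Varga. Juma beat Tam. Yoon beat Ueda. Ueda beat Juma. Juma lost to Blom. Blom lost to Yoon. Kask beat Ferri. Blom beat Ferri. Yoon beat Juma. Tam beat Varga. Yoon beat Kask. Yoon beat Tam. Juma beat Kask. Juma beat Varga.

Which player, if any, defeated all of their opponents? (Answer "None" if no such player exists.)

Yoon

Yoon has 7 wins out of 7 opponents — a perfect record.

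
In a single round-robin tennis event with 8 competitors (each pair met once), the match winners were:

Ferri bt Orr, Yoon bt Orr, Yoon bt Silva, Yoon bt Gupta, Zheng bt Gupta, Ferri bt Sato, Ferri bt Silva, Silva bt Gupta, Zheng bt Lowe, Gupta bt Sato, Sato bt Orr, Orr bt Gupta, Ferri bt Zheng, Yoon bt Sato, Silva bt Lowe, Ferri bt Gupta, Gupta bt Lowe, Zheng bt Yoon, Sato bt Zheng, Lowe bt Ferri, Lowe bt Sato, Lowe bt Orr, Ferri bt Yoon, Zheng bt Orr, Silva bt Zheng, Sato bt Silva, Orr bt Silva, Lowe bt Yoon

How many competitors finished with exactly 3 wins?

2

Win totals: Zheng 4, Silva 3, Gupta 2, Sato 3, Yoon 4, Orr 2, Lowe 4, Ferri 6.
Exactly 3: Silva, Sato — 2 competitors.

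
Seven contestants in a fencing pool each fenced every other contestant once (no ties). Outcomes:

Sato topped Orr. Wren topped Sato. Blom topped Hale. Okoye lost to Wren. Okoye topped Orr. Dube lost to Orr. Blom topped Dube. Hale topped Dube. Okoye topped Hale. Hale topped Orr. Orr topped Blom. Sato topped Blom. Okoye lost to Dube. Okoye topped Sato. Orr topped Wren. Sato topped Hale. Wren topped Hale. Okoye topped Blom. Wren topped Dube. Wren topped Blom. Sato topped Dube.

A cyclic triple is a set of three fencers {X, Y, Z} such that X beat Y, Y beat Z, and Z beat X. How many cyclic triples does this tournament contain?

Win totals: Orr 3, Sato 4, Hale 2, Okoye 4, Blom 2, Dube 1, Wren 5.
A fencer with w wins dominates both others in C(w,2) triples; summing gives 3 + 6 + 1 + 6 + 1 + 0 + 10 = 27 transitive triples.
Total triples C(7,3) = 35, so cyclic triples = 35 − 27 = 8.

8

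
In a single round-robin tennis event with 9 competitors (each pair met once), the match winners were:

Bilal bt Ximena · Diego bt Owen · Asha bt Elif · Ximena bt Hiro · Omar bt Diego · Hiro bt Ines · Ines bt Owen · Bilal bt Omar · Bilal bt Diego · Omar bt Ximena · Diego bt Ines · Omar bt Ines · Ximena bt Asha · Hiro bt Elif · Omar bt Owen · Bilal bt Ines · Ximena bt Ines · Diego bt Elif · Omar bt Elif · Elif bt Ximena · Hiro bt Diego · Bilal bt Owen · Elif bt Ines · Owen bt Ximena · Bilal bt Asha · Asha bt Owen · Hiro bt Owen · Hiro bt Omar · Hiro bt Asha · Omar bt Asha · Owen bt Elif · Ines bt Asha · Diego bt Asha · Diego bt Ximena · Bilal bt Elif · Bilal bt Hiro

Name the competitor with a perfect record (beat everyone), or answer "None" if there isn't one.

Bilal

Bilal has 8 wins out of 8 opponents — a perfect record.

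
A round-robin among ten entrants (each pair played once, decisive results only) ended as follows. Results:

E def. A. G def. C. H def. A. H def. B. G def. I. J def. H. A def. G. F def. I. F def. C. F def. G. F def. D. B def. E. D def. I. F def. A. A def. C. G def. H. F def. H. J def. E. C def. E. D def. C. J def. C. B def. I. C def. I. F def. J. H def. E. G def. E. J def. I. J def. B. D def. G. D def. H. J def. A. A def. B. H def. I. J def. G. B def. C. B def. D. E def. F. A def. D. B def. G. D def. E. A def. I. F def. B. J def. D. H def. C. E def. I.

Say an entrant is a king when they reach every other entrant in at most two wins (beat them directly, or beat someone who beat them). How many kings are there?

A cannot reach F, J in two steps.
B cannot reach J in two steps.
C cannot reach B, D, G, H, J in two steps.
D cannot reach J in two steps.
E reaches everyone (king).
F reaches everyone (king).
G cannot reach D, J in two steps.
H cannot reach J in two steps.
I cannot reach A, B, C, D, E, F, G, H, J in two steps.
J reaches everyone (king).
Kings: E, F, J — 3.

3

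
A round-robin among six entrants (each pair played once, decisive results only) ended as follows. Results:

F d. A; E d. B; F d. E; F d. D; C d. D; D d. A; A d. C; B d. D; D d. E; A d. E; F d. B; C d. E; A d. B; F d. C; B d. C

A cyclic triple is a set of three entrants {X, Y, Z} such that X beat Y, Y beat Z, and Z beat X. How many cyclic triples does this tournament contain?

Win totals: A 3, B 2, C 2, D 2, E 1, F 5.
An entrant with w wins dominates both others in C(w,2) triples; summing gives 3 + 1 + 1 + 1 + 0 + 10 = 16 transitive triples.
Total triples C(6,3) = 20, so cyclic triples = 20 − 16 = 4.

4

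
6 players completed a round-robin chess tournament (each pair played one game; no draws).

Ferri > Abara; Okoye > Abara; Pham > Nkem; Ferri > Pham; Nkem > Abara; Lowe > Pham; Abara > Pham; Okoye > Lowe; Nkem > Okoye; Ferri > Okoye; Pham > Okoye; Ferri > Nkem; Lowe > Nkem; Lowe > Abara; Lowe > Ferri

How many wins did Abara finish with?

1

Abara's results: beat Pham; lost to Okoye, Ferri, Lowe, Nkem.
That is 1 win.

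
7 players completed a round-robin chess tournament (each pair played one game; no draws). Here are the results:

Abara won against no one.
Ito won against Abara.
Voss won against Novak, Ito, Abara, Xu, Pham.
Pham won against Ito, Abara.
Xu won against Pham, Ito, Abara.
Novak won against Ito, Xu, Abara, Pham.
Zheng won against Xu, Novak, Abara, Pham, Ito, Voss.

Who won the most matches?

Zheng

Win totals: Voss 5, Ito 1, Abara 0, Novak 4, Pham 2, Xu 3, Zheng 6.
Zheng leads with 6 wins (next highest: 5).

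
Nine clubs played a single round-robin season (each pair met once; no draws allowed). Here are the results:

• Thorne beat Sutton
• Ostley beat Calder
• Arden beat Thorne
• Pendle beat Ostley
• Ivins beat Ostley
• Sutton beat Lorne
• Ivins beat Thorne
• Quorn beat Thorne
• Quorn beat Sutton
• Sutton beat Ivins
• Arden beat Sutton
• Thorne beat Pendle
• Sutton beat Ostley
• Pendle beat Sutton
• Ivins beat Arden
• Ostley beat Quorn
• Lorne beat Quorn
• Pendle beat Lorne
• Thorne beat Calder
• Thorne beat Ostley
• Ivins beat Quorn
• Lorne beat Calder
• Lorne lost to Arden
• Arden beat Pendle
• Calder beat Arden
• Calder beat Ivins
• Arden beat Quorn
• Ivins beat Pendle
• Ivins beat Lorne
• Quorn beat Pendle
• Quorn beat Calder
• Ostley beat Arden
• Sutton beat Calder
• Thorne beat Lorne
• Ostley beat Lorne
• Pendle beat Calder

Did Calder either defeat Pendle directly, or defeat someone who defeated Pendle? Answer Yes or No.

Calder did not beat Pendle directly.
Calder beat Ivins, Arden. Of those, Ivins beat Pendle.

Yes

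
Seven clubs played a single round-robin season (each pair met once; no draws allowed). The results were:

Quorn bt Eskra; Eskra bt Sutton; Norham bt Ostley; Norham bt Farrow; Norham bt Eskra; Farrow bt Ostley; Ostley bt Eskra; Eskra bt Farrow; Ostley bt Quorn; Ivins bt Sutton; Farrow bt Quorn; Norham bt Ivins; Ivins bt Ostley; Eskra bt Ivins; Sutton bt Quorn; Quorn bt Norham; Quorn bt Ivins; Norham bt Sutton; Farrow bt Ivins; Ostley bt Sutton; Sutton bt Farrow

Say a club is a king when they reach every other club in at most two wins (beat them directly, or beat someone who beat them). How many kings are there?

5

Farrow reaches everyone (king).
Sutton reaches everyone (king).
Quorn reaches everyone (king).
Ivins cannot reach Norham in two steps.
Ostley reaches everyone (king).
Norham reaches everyone (king).
Eskra cannot reach Norham in two steps.
Kings: Farrow, Sutton, Quorn, Ostley, Norham — 5.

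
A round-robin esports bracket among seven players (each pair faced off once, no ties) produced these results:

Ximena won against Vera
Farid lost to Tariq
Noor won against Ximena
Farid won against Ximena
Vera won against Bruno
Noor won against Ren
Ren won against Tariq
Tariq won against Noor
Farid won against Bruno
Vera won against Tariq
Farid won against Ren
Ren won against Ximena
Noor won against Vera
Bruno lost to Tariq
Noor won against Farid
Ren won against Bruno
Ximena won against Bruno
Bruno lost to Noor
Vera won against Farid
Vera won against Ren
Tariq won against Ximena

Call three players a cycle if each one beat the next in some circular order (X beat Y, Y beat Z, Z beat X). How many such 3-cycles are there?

6

Win totals: Ximena 2, Tariq 4, Farid 3, Vera 4, Noor 5, Ren 3, Bruno 0.
A player with w wins dominates both others in C(w,2) triples; summing gives 1 + 6 + 3 + 6 + 10 + 3 + 0 = 29 transitive triples.
Total triples C(7,3) = 35, so cyclic triples = 35 − 29 = 6.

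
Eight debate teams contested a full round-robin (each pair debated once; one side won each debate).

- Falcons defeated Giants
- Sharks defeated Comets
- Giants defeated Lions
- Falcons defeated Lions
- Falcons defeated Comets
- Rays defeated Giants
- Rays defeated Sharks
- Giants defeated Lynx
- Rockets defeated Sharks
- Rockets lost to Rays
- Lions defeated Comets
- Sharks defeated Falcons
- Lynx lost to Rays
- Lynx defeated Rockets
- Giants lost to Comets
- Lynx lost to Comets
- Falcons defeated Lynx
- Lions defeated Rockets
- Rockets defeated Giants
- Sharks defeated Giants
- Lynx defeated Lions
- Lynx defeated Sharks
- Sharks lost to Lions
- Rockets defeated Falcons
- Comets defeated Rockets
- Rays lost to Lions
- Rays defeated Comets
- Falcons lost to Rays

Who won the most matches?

Rays

Win totals: Rockets 3, Comets 3, Falcons 4, Lynx 3, Giants 2, Rays 6, Sharks 3, Lions 4.
Rays leads with 6 wins (next highest: 4).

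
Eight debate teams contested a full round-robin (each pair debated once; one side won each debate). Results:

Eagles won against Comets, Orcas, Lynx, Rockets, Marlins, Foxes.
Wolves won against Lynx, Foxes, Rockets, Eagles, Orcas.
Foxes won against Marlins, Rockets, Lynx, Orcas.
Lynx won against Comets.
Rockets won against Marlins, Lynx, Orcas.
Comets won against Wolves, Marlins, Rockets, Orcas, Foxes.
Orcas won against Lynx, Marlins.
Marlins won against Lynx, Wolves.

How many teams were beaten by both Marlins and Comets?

Marlins beat: Lynx, Wolves.
Comets beat: Marlins, Foxes, Orcas, Wolves, Rockets.
Both beat: Wolves — 1.

1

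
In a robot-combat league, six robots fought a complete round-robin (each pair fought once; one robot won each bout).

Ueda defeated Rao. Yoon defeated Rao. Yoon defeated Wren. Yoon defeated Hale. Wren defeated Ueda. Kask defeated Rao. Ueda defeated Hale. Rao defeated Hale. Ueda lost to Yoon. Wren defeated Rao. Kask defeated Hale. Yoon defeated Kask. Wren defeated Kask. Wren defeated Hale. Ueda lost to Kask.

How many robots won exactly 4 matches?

Win totals: Yoon 5, Kask 3, Rao 1, Wren 4, Ueda 2, Hale 0.
Exactly 4: Wren — 1 robot.

1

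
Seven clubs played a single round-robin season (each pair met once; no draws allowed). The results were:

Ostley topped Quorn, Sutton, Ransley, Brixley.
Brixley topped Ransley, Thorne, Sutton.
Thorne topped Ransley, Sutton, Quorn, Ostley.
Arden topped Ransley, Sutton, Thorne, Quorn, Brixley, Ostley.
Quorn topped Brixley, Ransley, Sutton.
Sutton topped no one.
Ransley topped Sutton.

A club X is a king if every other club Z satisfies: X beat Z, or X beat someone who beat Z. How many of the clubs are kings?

Thorne cannot reach Arden in two steps.
Quorn cannot reach Ostley, Arden in two steps.
Ostley cannot reach Arden in two steps.
Arden reaches everyone (king).
Sutton cannot reach Thorne, Quorn, Ostley, Arden, Ransley, Brixley in two steps.
Ransley cannot reach Thorne, Quorn, Ostley, Arden, Brixley in two steps.
Brixley cannot reach Arden in two steps.
Kings: Arden — 1.

1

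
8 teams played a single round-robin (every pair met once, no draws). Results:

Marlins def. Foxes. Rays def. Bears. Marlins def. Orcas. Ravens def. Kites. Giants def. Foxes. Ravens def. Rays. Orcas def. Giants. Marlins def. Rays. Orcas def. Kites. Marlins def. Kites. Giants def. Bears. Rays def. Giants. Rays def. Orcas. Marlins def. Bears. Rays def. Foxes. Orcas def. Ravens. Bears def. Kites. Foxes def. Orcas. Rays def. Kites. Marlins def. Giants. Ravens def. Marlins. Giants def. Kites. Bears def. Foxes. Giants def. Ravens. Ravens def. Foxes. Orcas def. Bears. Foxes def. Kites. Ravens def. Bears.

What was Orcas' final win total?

Orcas' results: beat Giants, Ravens, Bears, Kites; lost to Rays, Foxes, Marlins.
That is 4 wins.

4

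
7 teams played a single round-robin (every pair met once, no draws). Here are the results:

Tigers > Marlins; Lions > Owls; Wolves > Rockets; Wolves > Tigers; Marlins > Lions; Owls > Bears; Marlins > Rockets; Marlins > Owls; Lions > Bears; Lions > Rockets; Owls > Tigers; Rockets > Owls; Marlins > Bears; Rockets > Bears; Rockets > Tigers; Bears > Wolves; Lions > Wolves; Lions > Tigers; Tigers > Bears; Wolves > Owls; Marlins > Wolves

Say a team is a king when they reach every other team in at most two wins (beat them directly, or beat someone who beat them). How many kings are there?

3

Owls cannot reach Lions, Rockets in two steps.
Wolves cannot reach Lions in two steps.
Marlins reaches everyone (king).
Tigers reaches everyone (king).
Lions reaches everyone (king).
Bears cannot reach Marlins, Lions in two steps.
Rockets cannot reach Lions in two steps.
Kings: Marlins, Tigers, Lions — 3.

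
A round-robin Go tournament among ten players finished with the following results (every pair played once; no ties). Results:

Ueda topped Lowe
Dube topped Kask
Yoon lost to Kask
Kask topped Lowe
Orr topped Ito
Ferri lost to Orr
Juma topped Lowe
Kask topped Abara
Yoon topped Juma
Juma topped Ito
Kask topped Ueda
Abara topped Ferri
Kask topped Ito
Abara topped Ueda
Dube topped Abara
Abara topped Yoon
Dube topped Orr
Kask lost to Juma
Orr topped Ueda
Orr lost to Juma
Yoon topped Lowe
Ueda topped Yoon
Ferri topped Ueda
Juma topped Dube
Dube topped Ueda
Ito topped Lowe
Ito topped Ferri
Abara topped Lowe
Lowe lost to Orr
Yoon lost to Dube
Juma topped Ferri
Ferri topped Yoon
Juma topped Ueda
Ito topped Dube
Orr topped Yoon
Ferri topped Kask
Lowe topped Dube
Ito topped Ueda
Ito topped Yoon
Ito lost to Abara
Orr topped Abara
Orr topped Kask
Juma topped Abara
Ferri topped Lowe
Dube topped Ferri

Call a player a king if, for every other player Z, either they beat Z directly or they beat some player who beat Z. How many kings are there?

5

Dube reaches everyone (king).
Lowe cannot reach Juma, Ito in two steps.
Ferri cannot reach Orr in two steps.
Kask cannot reach Orr in two steps.
Abara cannot reach Orr in two steps.
Yoon reaches everyone (king).
Juma reaches everyone (king).
Ueda cannot reach Ferri, Kask, Abara, Ito, Orr in two steps.
Ito reaches everyone (king).
Orr reaches everyone (king).
Kings: Dube, Yoon, Juma, Ito, Orr — 5.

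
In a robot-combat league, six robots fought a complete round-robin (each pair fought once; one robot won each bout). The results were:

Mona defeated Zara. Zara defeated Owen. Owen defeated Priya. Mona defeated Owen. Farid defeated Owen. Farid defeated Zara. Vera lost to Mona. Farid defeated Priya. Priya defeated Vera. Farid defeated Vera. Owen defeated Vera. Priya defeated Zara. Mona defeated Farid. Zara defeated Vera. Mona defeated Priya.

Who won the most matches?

Win totals: Owen 2, Vera 0, Zara 2, Farid 4, Mona 5, Priya 2.
Mona leads with 5 wins (next highest: 4).

Mona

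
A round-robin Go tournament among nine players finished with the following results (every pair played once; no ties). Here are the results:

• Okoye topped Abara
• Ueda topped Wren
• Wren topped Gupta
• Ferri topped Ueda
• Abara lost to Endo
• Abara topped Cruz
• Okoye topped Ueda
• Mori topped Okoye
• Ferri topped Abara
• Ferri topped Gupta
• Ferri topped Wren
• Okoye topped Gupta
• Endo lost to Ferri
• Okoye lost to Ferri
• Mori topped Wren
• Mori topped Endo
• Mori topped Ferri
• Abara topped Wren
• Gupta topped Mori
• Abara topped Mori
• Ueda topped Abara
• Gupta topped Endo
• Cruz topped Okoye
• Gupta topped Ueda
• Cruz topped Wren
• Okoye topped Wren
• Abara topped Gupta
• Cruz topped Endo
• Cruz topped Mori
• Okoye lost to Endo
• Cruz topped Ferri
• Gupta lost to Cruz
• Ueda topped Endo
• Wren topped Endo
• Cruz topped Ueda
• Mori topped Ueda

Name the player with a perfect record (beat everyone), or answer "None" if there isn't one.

Highest win total is Cruz with 7 (out of 8 possible).
Cruz lost to Abara, so no player went undefeated.

None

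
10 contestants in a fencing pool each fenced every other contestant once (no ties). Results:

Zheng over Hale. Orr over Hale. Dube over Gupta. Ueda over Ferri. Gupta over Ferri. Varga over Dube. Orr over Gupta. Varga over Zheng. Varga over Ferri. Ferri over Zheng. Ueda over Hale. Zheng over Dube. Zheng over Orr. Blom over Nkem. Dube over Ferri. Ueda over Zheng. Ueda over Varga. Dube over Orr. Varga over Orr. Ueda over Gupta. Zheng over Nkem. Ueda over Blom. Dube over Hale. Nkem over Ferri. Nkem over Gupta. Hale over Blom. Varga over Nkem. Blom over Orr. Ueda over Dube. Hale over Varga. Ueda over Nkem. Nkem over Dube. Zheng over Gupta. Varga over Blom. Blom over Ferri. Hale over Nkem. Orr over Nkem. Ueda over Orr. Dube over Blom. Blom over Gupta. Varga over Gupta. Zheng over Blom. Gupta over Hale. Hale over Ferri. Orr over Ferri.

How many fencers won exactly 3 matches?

1

Win totals: Gupta 2, Ueda 9, Orr 4, Dube 5, Varga 7, Nkem 3, Ferri 1, Hale 4, Zheng 6, Blom 4.
Exactly 3: Nkem — 1 fencer.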